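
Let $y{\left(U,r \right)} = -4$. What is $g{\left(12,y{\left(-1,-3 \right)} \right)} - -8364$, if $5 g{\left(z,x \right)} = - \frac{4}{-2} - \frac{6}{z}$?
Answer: $\frac{83643}{10} \approx 8364.3$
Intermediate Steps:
$g{\left(z,x \right)} = \frac{2}{5} - \frac{6}{5 z}$ ($g{\left(z,x \right)} = \frac{- \frac{4}{-2} - \frac{6}{z}}{5} = \frac{\left(-4\right) \left(- \frac{1}{2}\right) - \frac{6}{z}}{5} = \frac{2 - \frac{6}{z}}{5} = \frac{2}{5} - \frac{6}{5 z}$)
$g{\left(12,y{\left(-1,-3 \right)} \right)} - -8364 = \frac{2 \left(-3 + 12\right)}{5 \cdot 12} - -8364 = \frac{2}{5} \cdot \frac{1}{12} \cdot 9 + 8364 = \frac{3}{10} + 8364 = \frac{83643}{10}$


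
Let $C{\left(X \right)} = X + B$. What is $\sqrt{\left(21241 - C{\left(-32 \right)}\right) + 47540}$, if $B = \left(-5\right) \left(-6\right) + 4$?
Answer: $\sqrt{68779} \approx 262.26$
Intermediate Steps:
$B = 34$ ($B = 30 + 4 = 34$)
$C{\left(X \right)} = 34 + X$ ($C{\left(X \right)} = X + 34 = 34 + X$)
$\sqrt{\left(21241 - C{\left(-32 \right)}\right) + 47540} = \sqrt{\left(21241 - \left(34 - 32\right)\right) + 47540} = \sqrt{\left(21241 - 2\right) + 47540} = \sqrt{21239 + 47540} = \sqrt{68779}$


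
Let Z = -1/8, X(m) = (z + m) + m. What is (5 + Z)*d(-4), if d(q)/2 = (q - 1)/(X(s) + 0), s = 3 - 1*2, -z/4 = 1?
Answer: 195/8 ≈ 24.375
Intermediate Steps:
z = -4 (z = -4*1 = -4)
s = 1 (s = 3 - 2 = 1)
X(m) = -4 + 2*m (X(m) = (-4 + m) + m = -4 + 2*m)
Z = -⅛ (Z = -1*⅛ = -⅛ ≈ -0.12500)
d(q) = 1 - q (d(q) = 2*((q - 1)/((-4 + 2*1) + 0)) = 2*((-1 + q)/((-4 + 2) + 0)) = 2*((-1 + q)/(-2 + 0)) = 2*((-1 + q)/(-2)) = 2*((-1 + q)*(-½)) = 2*(½ - q/2) = 1 - q)
(5 + Z)*d(-4) = (5 - ⅛)*(1 - 1*(-4)) = 39*(1 + 4)/8 = (39/8)*5 = 195/8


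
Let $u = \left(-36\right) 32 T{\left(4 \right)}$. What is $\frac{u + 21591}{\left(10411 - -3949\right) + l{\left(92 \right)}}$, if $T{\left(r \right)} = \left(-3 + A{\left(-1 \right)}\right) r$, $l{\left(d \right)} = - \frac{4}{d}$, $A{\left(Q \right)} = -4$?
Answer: $\frac{412827}{110093} \approx 3.7498$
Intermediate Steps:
$T{\left(r \right)} = - 7 r$ ($T{\left(r \right)} = \left(-3 - 4\right) r = - 7 r$)
$u = 32256$ ($u = \left(-36\right) 32 \left(\left(-7\right) 4\right) = \left(-1152\right) \left(-28\right) = 32256$)
$\frac{u + 21591}{\left(10411 - -3949\right) + l{\left(92 \right)}} = \frac{32256 + 21591}{\left(10411 - -3949\right) - \frac{4}{92}} = \frac{53847}{\left(10411 + 3949\right) - \frac{1}{23}} = \frac{53847}{14360 - \frac{1}{23}} = \frac{53847}{\frac{330279}{23}} = 53847 \cdot \frac{23}{330279} = \frac{412827}{110093}$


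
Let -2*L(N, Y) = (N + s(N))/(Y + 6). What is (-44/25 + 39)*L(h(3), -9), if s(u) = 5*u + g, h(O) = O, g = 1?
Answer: 17689/150 ≈ 117.93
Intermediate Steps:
s(u) = 1 + 5*u (s(u) = 5*u + 1 = 1 + 5*u)
L(N, Y) = -(1 + 6*N)/(2*(6 + Y)) (L(N, Y) = -(N + (1 + 5*N))/(2*(Y + 6)) = -(1 + 6*N)/(2*(6 + Y)))
(-44/25 + 39)*L(h(3), -9) = (-44/25 + 39)*((-1 - 6*3)/(2*(6 - 9))) = (-44*1/25 + 39)*((1/2)*(-1 - 18)/(-3)) = (-44/25 + 39)*((1/2)*(-1/3)*(-19)) = (931/25)*(19/6) = 17689/150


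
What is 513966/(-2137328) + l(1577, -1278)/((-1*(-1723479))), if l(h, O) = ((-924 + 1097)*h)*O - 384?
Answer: -124349767690955/613939987352 ≈ -202.54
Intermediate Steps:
l(h, O) = -384 + 173*O*h (l(h, O) = (173*h)*O - 384 = 173*O*h - 384 = -384 + 173*O*h)
513966/(-2137328) + l(1577, -1278)/((-1*(-1723479))) = 513966/(-2137328) + (-384 + 173*(-1278)*1577)/((-1*(-1723479))) = 513966*(-1/2137328) + (-384 - 348665238)/1723479 = -256983/1068664 - 348665622*1/1723479 = -256983/1068664 - 116221874/574493 = -124349767690955/613939987352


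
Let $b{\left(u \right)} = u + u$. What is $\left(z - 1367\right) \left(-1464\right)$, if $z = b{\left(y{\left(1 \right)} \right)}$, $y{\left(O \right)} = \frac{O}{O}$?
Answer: $1998360$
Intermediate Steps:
$y{\left(O \right)} = 1$
$b{\left(u \right)} = 2 u$
$z = 2$ ($z = 2 \cdot 1 = 2$)
$\left(z - 1367\right) \left(-1464\right) = \left(2 - 1367\right) \left(-1464\right) = \left(-1365\right) \left(-1464\right) = 1998360$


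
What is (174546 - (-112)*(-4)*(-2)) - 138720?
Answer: 36722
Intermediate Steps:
(174546 - (-112)*(-4)*(-2)) - 138720 = (174546 - 14*32*(-2)) - 138720 = (174546 - 448*(-2)) - 138720 = (174546 + 896) - 138720 = 175442 - 138720 = 36722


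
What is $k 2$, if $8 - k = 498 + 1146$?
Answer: $-3272$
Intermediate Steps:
$k = -1636$ ($k = 8 - \left(498 + 1146\right) = 8 - 1644 = -1636$)
$k 2 = \left(-1636\right) 2 = -3272$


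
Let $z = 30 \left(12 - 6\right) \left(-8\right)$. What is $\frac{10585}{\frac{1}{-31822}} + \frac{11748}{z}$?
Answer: $- \frac{40420305379}{120} \approx -3.3684 \cdot 10^{8}$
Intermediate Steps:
$z = -1440$ ($z = 30 \left(12 - 6\right) \left(-8\right) = 30 \cdot 6 \left(-8\right) = 180 \left(-8\right) = -1440$)
$\frac{10585}{\frac{1}{-31822}} + \frac{11748}{z} = \frac{10585}{\frac{1}{-31822}} + \frac{11748}{-1440} = \frac{10585}{- \frac{1}{31822}} + 11748 \left(- \frac{1}{1440}\right) = 10585 \left(-31822\right) - \frac{979}{120} = -336835870 - \frac{979}{120} = - \frac{40420305379}{120}$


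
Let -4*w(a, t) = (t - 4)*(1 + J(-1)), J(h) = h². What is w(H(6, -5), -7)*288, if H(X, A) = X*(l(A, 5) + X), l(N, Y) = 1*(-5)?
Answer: 1584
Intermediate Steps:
l(N, Y) = -5
H(X, A) = X*(-5 + X)
w(a, t) = 2 - t/2 (w(a, t) = -(t - 4)*(1 + (-1)²)/4 = -(-4 + t)*(1 + 1)/4 = -(-4 + t)*2/4 = -(-8 + 2*t)/4 = 2 - t/2)
w(H(6, -5), -7)*288 = (2 - ½*(-7))*288 = (2 + 7/2)*288 = (11/2)*288 = 1584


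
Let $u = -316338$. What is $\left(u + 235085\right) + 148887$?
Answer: $67634$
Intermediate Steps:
$\left(u + 235085\right) + 148887 = \left(-316338 + 235085\right) + 148887 = -81253 + 148887 = 67634$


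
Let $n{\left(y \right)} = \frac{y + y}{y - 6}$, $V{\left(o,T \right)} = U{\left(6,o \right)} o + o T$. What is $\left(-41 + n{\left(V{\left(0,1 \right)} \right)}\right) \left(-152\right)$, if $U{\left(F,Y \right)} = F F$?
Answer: $6232$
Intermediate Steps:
$U{\left(F,Y \right)} = F^{2}$
$V{\left(o,T \right)} = 36 o + T o$ ($V{\left(o,T \right)} = 6^{2} o + o T = 36 o + T o$)
$n{\left(y \right)} = \frac{2 y}{-6 + y}$
$\left(-41 + n{\left(V{\left(0,1 \right)} \right)}\right) \left(-152\right) = \left(-41 + \frac{2 \cdot 0 \left(36 + 1\right)}{-6 + 0 \left(36 + 1\right)}\right) \left(-152\right) = \left(-41 + \frac{2 \cdot 0 \cdot 37}{-6 + 0 \cdot 37}\right) \left(-152\right) = \left(-41 + 2 \cdot 0 \frac{1}{-6 + 0}\right) \left(-152\right) = \left(-41 + 2 \cdot 0 \frac{1}{-6}\right) \left(-152\right) = \left(-41 + 2 \cdot 0 \left(- \frac{1}{6}\right)\right) \left(-152\right) = \left(-41 + 0\right) \left(-152\right) = \left(-41\right) \left(-152\right) = 6232$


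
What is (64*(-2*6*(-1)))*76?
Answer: 58368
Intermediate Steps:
(64*(-2*6*(-1)))*76 = (64*(-12*(-1)))*76 = (64*12)*76 = 768*76 = 58368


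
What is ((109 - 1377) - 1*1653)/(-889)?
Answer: 23/7 ≈ 3.2857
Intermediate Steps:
((109 - 1377) - 1*1653)/(-889) = (-1268 - 1653)*(-1/889) = -2921*(-1/889) = 23/7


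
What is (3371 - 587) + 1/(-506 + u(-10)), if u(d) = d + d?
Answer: 1464383/526 ≈ 2784.0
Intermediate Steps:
u(d) = 2*d
(3371 - 587) + 1/(-506 + u(-10)) = (3371 - 587) + 1/(-506 + 2*(-10)) = 2784 + 1/(-506 - 20) = 2784 + 1/(-526) = 2784 - 1/526 = 1464383/526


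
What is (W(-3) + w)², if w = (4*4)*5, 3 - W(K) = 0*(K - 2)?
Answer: 6889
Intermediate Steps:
W(K) = 3 (W(K) = 3 - 0*(K - 2) = 3 - 0*(-2 + K) = 3 - 1*0 = 3 + 0 = 3)
w = 80 (w = 16*5 = 80)
(W(-3) + w)² = (3 + 80)² = 83² = 6889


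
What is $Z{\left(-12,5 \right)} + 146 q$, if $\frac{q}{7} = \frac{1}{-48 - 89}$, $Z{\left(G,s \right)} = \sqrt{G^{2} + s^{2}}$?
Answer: $\frac{759}{137} \approx 5.5401$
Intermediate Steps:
$q = - \frac{7}{137}$ ($q = \frac{7}{-48 - 89} = \frac{7}{-137} = 7 \left(- \frac{1}{137}\right) = - \frac{7}{137} \approx -0.051095$)
$Z{\left(-12,5 \right)} + 146 q = \sqrt{\left(-12\right)^{2} + 5^{2}} + 146 \left(- \frac{7}{137}\right) = \sqrt{144 + 25} - \frac{1022}{137} = \sqrt{169} - \frac{1022}{137} = 13 - \frac{1022}{137} = \frac{759}{137}$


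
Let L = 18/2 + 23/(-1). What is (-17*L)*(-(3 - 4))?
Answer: 238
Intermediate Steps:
L = -14 (L = 18*(½) + 23*(-1) = 9 - 23 = -14)
(-17*L)*(-(3 - 4)) = (-17*(-14))*(-(3 - 4)) = 238*(-1*(-1)) = 238*1 = 238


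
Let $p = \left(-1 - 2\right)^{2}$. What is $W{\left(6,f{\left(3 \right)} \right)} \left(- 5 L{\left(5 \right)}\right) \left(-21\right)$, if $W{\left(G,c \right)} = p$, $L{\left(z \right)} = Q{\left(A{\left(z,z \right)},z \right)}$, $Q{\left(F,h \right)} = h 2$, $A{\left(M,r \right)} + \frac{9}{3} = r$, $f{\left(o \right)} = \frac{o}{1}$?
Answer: $9450$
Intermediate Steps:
$f{\left(o \right)} = o$ ($f{\left(o \right)} = o 1 = o$)
$A{\left(M,r \right)} = -3 + r$
$Q{\left(F,h \right)} = 2 h$
$p = 9$ ($p = \left(-3\right)^{2} = 9$)
$L{\left(z \right)} = 2 z$
$W{\left(G,c \right)} = 9$
$W{\left(6,f{\left(3 \right)} \right)} \left(- 5 L{\left(5 \right)}\right) \left(-21\right) = 9 \left(- 5 \cdot 2 \cdot 5\right) \left(-21\right) = 9 \left(\left(-5\right) 10\right) \left(-21\right) = 9 \left(-50\right) \left(-21\right) = \left(-450\right) \left(-21\right) = 9450$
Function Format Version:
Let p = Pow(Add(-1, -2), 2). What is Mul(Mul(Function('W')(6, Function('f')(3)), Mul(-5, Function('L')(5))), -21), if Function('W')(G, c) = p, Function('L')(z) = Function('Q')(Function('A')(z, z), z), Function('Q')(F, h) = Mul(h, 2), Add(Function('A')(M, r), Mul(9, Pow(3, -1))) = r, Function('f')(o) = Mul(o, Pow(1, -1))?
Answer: 9450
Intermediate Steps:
Function('f')(o) = o (Function('f')(o) = Mul(o, 1) = o)
Function('A')(M, r) = Add(-3, r)
Function('Q')(F, h) = Mul(2, h)
p = 9 (p = Pow(-3, 2) = 9)
Function('L')(z) = Mul(2, z)
Function('W')(G, c) = 9
Mul(Mul(Function('W')(6, Function('f')(3)), Mul(-5, Function('L')(5))), -21) = Mul(Mul(9, Mul(-5, Mul(2, 5))), -21) = Mul(Mul(9, Mul(-5, 10)), -21) = Mul(Mul(9, -50), -21) = Mul(-450, -21) = 9450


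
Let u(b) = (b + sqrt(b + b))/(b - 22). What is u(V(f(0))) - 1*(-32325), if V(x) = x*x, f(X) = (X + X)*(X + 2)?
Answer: 32325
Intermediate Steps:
f(X) = 2*X*(2 + X) (f(X) = (2*X)*(2 + X) = 2*X*(2 + X))
V(x) = x**2
u(b) = (b + sqrt(2)*sqrt(b))/(-22 + b) (u(b) = (b + sqrt(2*b))/(-22 + b) = (b + sqrt(2)*sqrt(b))/(-22 + b))
u(V(f(0))) - 1*(-32325) = ((2*0*(2 + 0))**2 + sqrt(2)*sqrt((2*0*(2 + 0))**2))/(-22 + (2*0*(2 + 0))**2) - 1*(-32325) = ((2*0*2)**2 + sqrt(2)*sqrt((2*0*2)**2))/(-22 + (2*0*2)**2) + 32325 = (0**2 + sqrt(2)*sqrt(0**2))/(-22 + 0**2) + 32325 = (0 + sqrt(2)*sqrt(0))/(-22 + 0) + 32325 = (0 + sqrt(2)*0)/(-22) + 32325 = -(0 + 0)/22 + 32325 = -1/22*0 + 32325 = 0 + 32325 = 32325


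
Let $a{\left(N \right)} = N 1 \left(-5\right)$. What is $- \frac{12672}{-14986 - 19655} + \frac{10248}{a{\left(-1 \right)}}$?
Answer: $\frac{39451592}{19245} \approx 2050.0$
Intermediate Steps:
$a{\left(N \right)} = - 5 N$ ($a{\left(N \right)} = N \left(-5\right) = - 5 N$)
$- \frac{12672}{-14986 - 19655} + \frac{10248}{a{\left(-1 \right)}} = - \frac{12672}{-14986 - 19655} + \frac{10248}{\left(-5\right) \left(-1\right)} = - \frac{12672}{-14986 - 19655} + \frac{10248}{5} = - \frac{12672}{-34641} + 10248 \cdot \frac{1}{5} = \left(-12672\right) \left(- \frac{1}{34641}\right) + \frac{10248}{5} = \frac{1408}{3849} + \frac{10248}{5} = \frac{39451592}{19245}$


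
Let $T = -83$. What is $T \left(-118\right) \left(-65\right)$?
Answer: $-636610$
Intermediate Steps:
$T \left(-118\right) \left(-65\right) = \left(-83\right) \left(-118\right) \left(-65\right) = 9794 \left(-65\right) = -636610$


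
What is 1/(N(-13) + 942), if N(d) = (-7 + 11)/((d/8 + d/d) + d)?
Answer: 109/102646 ≈ 0.0010619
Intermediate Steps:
N(d) = 4/(1 + 9*d/8) (N(d) = 4/((d*(1/8) + 1) + d) = 4/((d/8 + 1) + d) = 4/((1 + d/8) + d) = 4/(1 + 9*d/8))
1/(N(-13) + 942) = 1/(32/(8 + 9*(-13)) + 942) = 1/(32/(8 - 117) + 942) = 1/(32/(-109) + 942) = 1/(32*(-1/109) + 942) = 1/(-32/109 + 942) = 1/(102646/109) = 109/102646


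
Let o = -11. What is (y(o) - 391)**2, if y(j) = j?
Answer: 161604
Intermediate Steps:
(y(o) - 391)**2 = (-11 - 391)**2 = (-402)**2 = 161604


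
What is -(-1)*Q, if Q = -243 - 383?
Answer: -626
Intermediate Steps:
Q = -626
-(-1)*Q = -(-1)*(-626) = -1*626 = -626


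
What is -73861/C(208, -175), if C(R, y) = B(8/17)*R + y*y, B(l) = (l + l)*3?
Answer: -1255637/530609 ≈ -2.3664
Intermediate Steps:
B(l) = 6*l (B(l) = (2*l)*3 = 6*l)
C(R, y) = y² + 48*R/17 (C(R, y) = (6*(8/17))*R + y*y = (6*(8*(1/17)))*R + y² = (6*(8/17))*R + y² = 48*R/17 + y² = y² + 48*R/17)
-73861/C(208, -175) = -73861/((-175)² + (48/17)*208) = -73861/(30625 + 9984/17) = -73861/530609/17 = -73861*17/530609 = -1255637/530609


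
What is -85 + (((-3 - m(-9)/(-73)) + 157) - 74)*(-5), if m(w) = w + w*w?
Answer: -35765/73 ≈ -489.93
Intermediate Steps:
m(w) = w + w²
-85 + (((-3 - m(-9)/(-73)) + 157) - 74)*(-5) = -85 + (((-3 - (-9*(1 - 9))/(-73)) + 157) - 74)*(-5) = -85 + (((-3 - (-9*(-8))*(-1)/73) + 157) - 74)*(-5) = -85 + (((-3 - 72*(-1)/73) + 157) - 74)*(-5) = -85 + (((-3 - 1*(-72/73)) + 157) - 74)*(-5) = -85 + (((-3 + 72/73) + 157) - 74)*(-5) = -85 + ((-147/73 + 157) - 74)*(-5) = -85 + (11314/73 - 74)*(-5) = -85 + (5912/73)*(-5) = -85 - 29560/73 = -35765/73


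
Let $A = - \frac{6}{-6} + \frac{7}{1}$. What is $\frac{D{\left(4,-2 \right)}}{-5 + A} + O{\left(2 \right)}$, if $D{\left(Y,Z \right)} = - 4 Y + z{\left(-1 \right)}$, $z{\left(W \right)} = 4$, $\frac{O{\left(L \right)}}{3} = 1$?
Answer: $-1$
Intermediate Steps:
$O{\left(L \right)} = 3$ ($O{\left(L \right)} = 3 \cdot 1 = 3$)
$A = 8$ ($A = \left(-6\right) \left(- \frac{1}{6}\right) + 7 \cdot 1 = 1 + 7 = 8$)
$D{\left(Y,Z \right)} = 4 - 4 Y$ ($D{\left(Y,Z \right)} = - 4 Y + 4 = 4 - 4 Y$)
$\frac{D{\left(4,-2 \right)}}{-5 + A} + O{\left(2 \right)} = \frac{4 - 16}{-5 + 8} + 3 = \frac{4 - 16}{3} + 3 = \frac{1}{3} \left(-12\right) + 3 = -4 + 3 = -1$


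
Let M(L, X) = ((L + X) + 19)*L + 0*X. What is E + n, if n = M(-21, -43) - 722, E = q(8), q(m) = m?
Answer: 231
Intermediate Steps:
M(L, X) = L*(19 + L + X) (M(L, X) = (19 + L + X)*L + 0 = L*(19 + L + X) + 0 = L*(19 + L + X))
E = 8
n = 223 (n = -21*(19 - 21 - 43) - 722 = -21*(-45) - 722 = 945 - 722 = 223)
E + n = 8 + 223 = 231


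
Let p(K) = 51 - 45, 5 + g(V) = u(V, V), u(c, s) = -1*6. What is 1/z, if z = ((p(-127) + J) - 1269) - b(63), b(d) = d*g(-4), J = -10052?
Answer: -1/10622 ≈ -9.4144e-5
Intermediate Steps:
u(c, s) = -6
g(V) = -11 (g(V) = -5 - 6 = -11)
p(K) = 6
b(d) = -11*d (b(d) = d*(-11) = -11*d)
z = -10622 (z = ((6 - 10052) - 1269) - (-11)*63 = (-10046 - 1269) - 1*(-693) = -11315 + 693 = -10622)
1/z = 1/(-10622) = -1/10622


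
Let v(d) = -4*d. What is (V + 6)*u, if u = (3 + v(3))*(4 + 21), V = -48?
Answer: 9450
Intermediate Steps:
u = -225 (u = (3 - 4*3)*(4 + 21) = (3 - 12)*25 = -9*25 = -225)
(V + 6)*u = (-48 + 6)*(-225) = -42*(-225) = 9450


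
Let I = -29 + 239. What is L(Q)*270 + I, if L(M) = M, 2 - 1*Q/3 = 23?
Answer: -16800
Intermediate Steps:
Q = -63 (Q = 6 - 3*23 = 6 - 69 = -63)
I = 210
L(Q)*270 + I = -63*270 + 210 = -17010 + 210 = -16800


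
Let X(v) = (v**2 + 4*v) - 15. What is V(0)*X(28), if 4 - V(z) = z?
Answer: 3524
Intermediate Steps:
V(z) = 4 - z
X(v) = -15 + v**2 + 4*v
V(0)*X(28) = (4 - 1*0)*(-15 + 28**2 + 4*28) = (4 + 0)*(-15 + 784 + 112) = 4*881 = 3524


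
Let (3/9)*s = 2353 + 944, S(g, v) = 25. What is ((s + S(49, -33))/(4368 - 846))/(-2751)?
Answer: -4958/4844511 ≈ -0.0010234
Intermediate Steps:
s = 9891 (s = 3*(2353 + 944) = 3*3297 = 9891)
((s + S(49, -33))/(4368 - 846))/(-2751) = ((9891 + 25)/(4368 - 846))/(-2751) = (9916/3522)*(-1/2751) = (9916*(1/3522))*(-1/2751) = (4958/1761)*(-1/2751) = -4958/4844511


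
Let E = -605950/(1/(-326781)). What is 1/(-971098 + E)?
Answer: 1/198011975852 ≈ 5.0502e-12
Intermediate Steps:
E = 198012946950 (E = -605950/(-1/326781) = -605950*(-326781) = 198012946950)
1/(-971098 + E) = 1/(-971098 + 198012946950) = 1/198011975852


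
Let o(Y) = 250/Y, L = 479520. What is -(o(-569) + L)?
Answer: -272846630/569 ≈ -4.7952e+5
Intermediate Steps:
-(o(-569) + L) = -(250/(-569) + 479520) = -(250*(-1/569) + 479520) = -(-250/569 + 479520) = -1*272846630/569 = -272846630/569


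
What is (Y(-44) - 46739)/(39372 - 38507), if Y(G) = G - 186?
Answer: -46969/865 ≈ -54.299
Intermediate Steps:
Y(G) = -186 + G
(Y(-44) - 46739)/(39372 - 38507) = ((-186 - 44) - 46739)/(39372 - 38507) = (-230 - 46739)/865 = -46969*1/865 = -46969/865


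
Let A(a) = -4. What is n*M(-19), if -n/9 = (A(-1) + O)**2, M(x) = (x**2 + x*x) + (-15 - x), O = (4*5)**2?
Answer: -1024635744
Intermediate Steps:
O = 400 (O = 20**2 = 400)
M(x) = -15 - x + 2*x**2 (M(x) = (x**2 + x**2) + (-15 - x) = 2*x**2 + (-15 - x) = -15 - x + 2*x**2)
n = -1411344 (n = -9*(-4 + 400)**2 = -9*396**2 = -9*156816 = -1411344)
n*M(-19) = -1411344*(-15 - 1*(-19) + 2*(-19)**2) = -1411344*(-15 + 19 + 2*361) = -1411344*(-15 + 19 + 722) = -1411344*726 = -1024635744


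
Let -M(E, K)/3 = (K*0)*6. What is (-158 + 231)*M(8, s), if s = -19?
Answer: 0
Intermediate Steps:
M(E, K) = 0 (M(E, K) = -3*K*0*6 = -0*6 = -3*0 = 0)
(-158 + 231)*M(8, s) = (-158 + 231)*0 = 73*0 = 0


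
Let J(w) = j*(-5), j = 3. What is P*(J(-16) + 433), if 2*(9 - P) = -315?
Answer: 69597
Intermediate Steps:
P = 333/2 (P = 9 - ½*(-315) = 9 + 315/2 = 333/2 ≈ 166.50)
J(w) = -15 (J(w) = 3*(-5) = -15)
P*(J(-16) + 433) = 333*(-15 + 433)/2 = (333/2)*418 = 69597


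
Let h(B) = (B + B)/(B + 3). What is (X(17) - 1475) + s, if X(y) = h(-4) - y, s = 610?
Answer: -874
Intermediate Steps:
h(B) = 2*B/(3 + B) (h(B) = (2*B)/(3 + B) = 2*B/(3 + B))
X(y) = 8 - y (X(y) = 2*(-4)/(3 - 4) - y = 2*(-4)/(-1) - y = 2*(-4)*(-1) - y = 8 - y)
(X(17) - 1475) + s = ((8 - 1*17) - 1475) + 610 = ((8 - 17) - 1475) + 610 = (-9 - 1475) + 610 = -1484 + 610 = -874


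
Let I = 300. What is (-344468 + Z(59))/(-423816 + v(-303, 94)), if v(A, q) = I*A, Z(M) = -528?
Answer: 86249/128679 ≈ 0.67027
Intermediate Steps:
v(A, q) = 300*A
(-344468 + Z(59))/(-423816 + v(-303, 94)) = (-344468 - 528)/(-423816 + 300*(-303)) = -344996/(-423816 - 90900) = -344996/(-514716) = -344996*(-1/514716) = 86249/128679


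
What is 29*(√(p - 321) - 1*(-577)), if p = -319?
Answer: 16733 + 232*I*√10 ≈ 16733.0 + 733.65*I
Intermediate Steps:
29*(√(p - 321) - 1*(-577)) = 29*(√(-319 - 321) - 1*(-577)) = 29*(√(-640) + 577) = 29*(8*I*√10 + 577) = 29*(577 + 8*I*√10) = 16733 + 232*I*√10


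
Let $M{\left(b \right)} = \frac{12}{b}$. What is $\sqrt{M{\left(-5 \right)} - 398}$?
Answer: $\frac{i \sqrt{10010}}{5} \approx 20.01 i$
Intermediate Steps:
$\sqrt{M{\left(-5 \right)} - 398} = \sqrt{\frac{12}{-5} - 398} = \sqrt{12 \left(- \frac{1}{5}\right) - 398} = \sqrt{- \frac{12}{5} - 398} = \sqrt{- \frac{2002}{5}} = \frac{i \sqrt{10010}}{5}$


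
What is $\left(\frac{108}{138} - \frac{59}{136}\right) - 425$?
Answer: $- \frac{1328309}{3128} \approx -424.65$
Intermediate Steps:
$\left(\frac{108}{138} - \frac{59}{136}\right) - 425 = \left(108 \cdot \frac{1}{138} - \frac{59}{136}\right) - 425 = \left(\frac{18}{23} - \frac{59}{136}\right) - 425 = \frac{1091}{3128} - 425 = - \frac{1328309}{3128}$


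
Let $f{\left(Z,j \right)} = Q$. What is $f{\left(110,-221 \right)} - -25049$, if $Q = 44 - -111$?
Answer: $25204$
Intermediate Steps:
$Q = 155$ ($Q = 44 + 111 = 155$)
$f{\left(Z,j \right)} = 155$
$f{\left(110,-221 \right)} - -25049 = 155 - -25049 = 155 + 25049 = 25204$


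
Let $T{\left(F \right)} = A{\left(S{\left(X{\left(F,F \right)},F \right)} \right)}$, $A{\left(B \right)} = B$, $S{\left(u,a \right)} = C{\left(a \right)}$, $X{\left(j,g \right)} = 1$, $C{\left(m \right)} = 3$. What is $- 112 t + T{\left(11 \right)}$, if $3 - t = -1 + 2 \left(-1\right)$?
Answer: $-669$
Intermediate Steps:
$S{\left(u,a \right)} = 3$
$t = 6$ ($t = 3 - \left(-1 + 2 \left(-1\right)\right) = 3 - \left(-1 - 2\right) = 3 - -3 = 3 + 3 = 6$)
$T{\left(F \right)} = 3$
$- 112 t + T{\left(11 \right)} = \left(-112\right) 6 + 3 = -672 + 3 = -669$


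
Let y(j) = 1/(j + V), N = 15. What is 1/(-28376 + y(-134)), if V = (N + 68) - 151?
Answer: -202/5731953 ≈ -3.5241e-5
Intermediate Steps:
V = -68 (V = (15 + 68) - 151 = 83 - 151 = -68)
y(j) = 1/(-68 + j) (y(j) = 1/(j - 68) = 1/(-68 + j))
1/(-28376 + y(-134)) = 1/(-28376 + 1/(-68 - 134)) = 1/(-28376 + 1/(-202)) = 1/(-28376 - 1/202) = 1/(-5731953/202) = -202/5731953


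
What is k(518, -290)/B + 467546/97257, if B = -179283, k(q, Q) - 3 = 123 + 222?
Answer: 27929734694/5812175577 ≈ 4.8054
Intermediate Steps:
k(q, Q) = 348 (k(q, Q) = 3 + (123 + 222) = 3 + 345 = 348)
k(518, -290)/B + 467546/97257 = 348/(-179283) + 467546/97257 = 348*(-1/179283) + 467546*(1/97257) = -116/59761 + 467546/97257 = 27929734694/5812175577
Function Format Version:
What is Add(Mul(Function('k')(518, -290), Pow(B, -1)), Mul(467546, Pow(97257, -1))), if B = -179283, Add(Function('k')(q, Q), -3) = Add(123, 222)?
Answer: Rational(27929734694, 5812175577) ≈ 4.8054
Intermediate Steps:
Function('k')(q, Q) = 348 (Function('k')(q, Q) = Add(3, Add(123, 222)) = Add(3, 345) = 348)
Add(Mul(Function('k')(518, -290), Pow(B, -1)), Mul(467546, Pow(97257, -1))) = Add(Mul(348, Pow(-179283, -1)), Mul(467546, Pow(97257, -1))) = Add(Mul(348, Rational(-1, 179283)), Mul(467546, Rational(1, 97257))) = Add(Rational(-116, 59761), Rational(467546, 97257)) = Rational(27929734694, 5812175577)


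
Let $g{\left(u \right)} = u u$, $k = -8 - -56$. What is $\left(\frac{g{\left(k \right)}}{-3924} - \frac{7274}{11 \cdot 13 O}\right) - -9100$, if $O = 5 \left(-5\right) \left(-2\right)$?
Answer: $\frac{3545417267}{389675} \approx 9098.4$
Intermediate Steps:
$k = 48$ ($k = -8 + 56 = 48$)
$g{\left(u \right)} = u^{2}$
$O = 50$ ($O = \left(-25\right) \left(-2\right) = 50$)
$\left(\frac{g{\left(k \right)}}{-3924} - \frac{7274}{11 \cdot 13 O}\right) - -9100 = \left(\frac{48^{2}}{-3924} - \frac{7274}{11 \cdot 13 \cdot 50}\right) - -9100 = \left(2304 \left(- \frac{1}{3924}\right) - \frac{7274}{143 \cdot 50}\right) + 9100 = \left(- \frac{64}{109} - \frac{7274}{7150}\right) + 9100 = \left(- \frac{64}{109} - \frac{3637}{3575}\right) + 9100 = - \frac{625233}{389675} + 9100 = \frac{3545417267}{389675}$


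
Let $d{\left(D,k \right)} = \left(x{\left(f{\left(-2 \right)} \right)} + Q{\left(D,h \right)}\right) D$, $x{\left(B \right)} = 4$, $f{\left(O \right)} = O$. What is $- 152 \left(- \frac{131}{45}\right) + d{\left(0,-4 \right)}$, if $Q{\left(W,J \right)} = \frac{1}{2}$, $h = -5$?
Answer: $\frac{19912}{45} \approx 442.49$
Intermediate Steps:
$Q{\left(W,J \right)} = \frac{1}{2}$
$d{\left(D,k \right)} = \frac{9 D}{2}$ ($d{\left(D,k \right)} = \left(4 + \frac{1}{2}\right) D = \frac{9 D}{2}$)
$- 152 \left(- \frac{131}{45}\right) + d{\left(0,-4 \right)} = - 152 \left(- \frac{131}{45}\right) + \frac{9}{2} \cdot 0 = - 152 \left(\left(-131\right) \frac{1}{45}\right) + 0 = \left(-152\right) \left(- \frac{131}{45}\right) + 0 = \frac{19912}{45} + 0 = \frac{19912}{45}$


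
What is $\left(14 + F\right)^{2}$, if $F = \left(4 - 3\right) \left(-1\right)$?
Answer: $169$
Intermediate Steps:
$F = -1$ ($F = 1 \left(-1\right) = -1$)
$\left(14 + F\right)^{2} = \left(14 - 1\right)^{2} = 13^{2} = 169$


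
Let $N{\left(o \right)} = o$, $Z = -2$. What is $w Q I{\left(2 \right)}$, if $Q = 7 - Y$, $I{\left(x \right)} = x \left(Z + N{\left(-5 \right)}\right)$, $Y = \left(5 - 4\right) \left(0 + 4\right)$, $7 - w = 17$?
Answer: $420$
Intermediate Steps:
$w = -10$ ($w = 7 - 17 = -10$)
$Y = 4$ ($Y = 1 \cdot 4 = 4$)
$I{\left(x \right)} = - 7 x$ ($I{\left(x \right)} = x \left(-2 - 5\right) = x \left(-7\right) = - 7 x$)
$Q = 3$ ($Q = 7 - 4 = 3$)
$w Q I{\left(2 \right)} = \left(-10\right) 3 \left(\left(-7\right) 2\right) = \left(-30\right) \left(-14\right) = 420$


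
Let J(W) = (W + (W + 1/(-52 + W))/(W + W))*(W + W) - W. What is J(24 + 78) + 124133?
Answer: 7247051/50 ≈ 1.4494e+5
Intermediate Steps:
J(W) = -W + 2*W*(W + (W + 1/(-52 + W))/(2*W)) (J(W) = (W + (W + 1/(-52 + W))/((2*W)))*(2*W) - W = (W + (W + 1/(-52 + W))*(1/(2*W)))*(2*W) - W = (W + (W + 1/(-52 + W))/(2*W))*(2*W) - W = 2*W*(W + (W + 1/(-52 + W))/(2*W)) - W = -W + 2*W*(W + (W + 1/(-52 + W))/(2*W)))
J(24 + 78) + 124133 = (1 - 104*(24 + 78)² + 2*(24 + 78)³)/(-52 + (24 + 78)) + 124133 = (1 - 104*102² + 2*102³)/(-52 + 102) + 124133 = (1 - 104*10404 + 2*1061208)/50 + 124133 = (1 - 1082016 + 2122416)/50 + 124133 = (1/50)*1040401 + 124133 = 1040401/50 + 124133 = 7247051/50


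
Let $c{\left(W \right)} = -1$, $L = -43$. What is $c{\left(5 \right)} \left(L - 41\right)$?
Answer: $84$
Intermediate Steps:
$c{\left(5 \right)} \left(L - 41\right) = - (-43 - 41) = \left(-1\right) \left(-84\right) = 84$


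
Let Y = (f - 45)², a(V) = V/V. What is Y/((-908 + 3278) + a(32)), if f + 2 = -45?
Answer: 8464/2371 ≈ 3.5698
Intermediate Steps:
f = -47 (f = -2 - 45 = -47)
a(V) = 1
Y = 8464 (Y = (-47 - 45)² = (-92)² = 8464)
Y/((-908 + 3278) + a(32)) = 8464/((-908 + 3278) + 1) = 8464/(2370 + 1) = 8464/2371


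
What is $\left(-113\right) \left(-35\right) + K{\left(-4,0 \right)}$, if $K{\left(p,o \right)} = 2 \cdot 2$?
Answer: $3959$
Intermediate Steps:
$K{\left(p,o \right)} = 4$
$\left(-113\right) \left(-35\right) + K{\left(-4,0 \right)} = \left(-113\right) \left(-35\right) + 4 = 3955 + 4 = 3959$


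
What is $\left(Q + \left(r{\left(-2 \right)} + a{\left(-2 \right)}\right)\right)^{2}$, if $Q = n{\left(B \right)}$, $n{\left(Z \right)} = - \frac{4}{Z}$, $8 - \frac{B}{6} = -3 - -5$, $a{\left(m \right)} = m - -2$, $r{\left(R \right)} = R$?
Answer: $\frac{361}{81} \approx 4.4568$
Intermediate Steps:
$a{\left(m \right)} = 2 + m$ ($a{\left(m \right)} = m + 2 = 2 + m$)
$B = 36$ ($B = 48 - 6 \left(-3 - -5\right) = 48 - 6 \left(-3 + 5\right) = 48 - 12 = 36$)
$Q = - \frac{1}{9}$ ($Q = - \frac{4}{36} = \left(-4\right) \frac{1}{36} = - \frac{1}{9} \approx -0.11111$)
$\left(Q + \left(r{\left(-2 \right)} + a{\left(-2 \right)}\right)\right)^{2} = \left(- \frac{1}{9} + \left(-2 + \left(2 - 2\right)\right)\right)^{2} = \left(- \frac{1}{9} + \left(-2 + 0\right)\right)^{2} = \left(- \frac{1}{9} - 2\right)^{2} = \left(- \frac{19}{9}\right)^{2} = \frac{361}{81}$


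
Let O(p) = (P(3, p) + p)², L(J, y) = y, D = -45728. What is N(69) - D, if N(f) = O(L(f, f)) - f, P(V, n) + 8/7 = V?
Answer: 2483307/49 ≈ 50680.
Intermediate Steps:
P(V, n) = -8/7 + V
O(p) = (13/7 + p)² (O(p) = ((-8/7 + 3) + p)² = (13/7 + p)²)
N(f) = -f + (13 + 7*f)²/49 (N(f) = (13 + 7*f)²/49 - f = -f + (13 + 7*f)²/49)
N(69) - D = (-1*69 + (13 + 7*69)²/49) - 1*(-45728) = (-69 + (13 + 483)²/49) + 45728 = (-69 + (1/49)*496²) + 45728 = (-69 + (1/49)*246016) + 45728 = (-69 + 246016/49) + 45728 = 242635/49 + 45728 = 2483307/49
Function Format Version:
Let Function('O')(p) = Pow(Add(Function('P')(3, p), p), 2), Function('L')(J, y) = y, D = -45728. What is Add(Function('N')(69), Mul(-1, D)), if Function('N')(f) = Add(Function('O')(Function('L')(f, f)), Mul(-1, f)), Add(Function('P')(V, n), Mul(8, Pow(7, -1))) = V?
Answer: Rational(2483307, 49) ≈ 50680.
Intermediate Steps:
Function('P')(V, n) = Add(Rational(-8, 7), V)
Function('O')(p) = Pow(Add(Rational(13, 7), p), 2) (Function('O')(p) = Pow(Add(Add(Rational(-8, 7), 3), p), 2) = Pow(Add(Rational(13, 7), p), 2))
Function('N')(f) = Add(Mul(-1, f), Mul(Rational(1, 49), Pow(Add(13, Mul(7, f)), 2))) (Function('N')(f) = Add(Mul(Rational(1, 49), Pow(Add(13, Mul(7, f)), 2)), Mul(-1, f)) = Add(Mul(-1, f), Mul(Rational(1, 49), Pow(Add(13, Mul(7, f)), 2))))
Add(Function('N')(69), Mul(-1, D)) = Add(Add(Mul(-1, 69), Mul(Rational(1, 49), Pow(Add(13, Mul(7, 69)), 2))), Mul(-1, -45728)) = Add(Add(-69, Mul(Rational(1, 49), Pow(Add(13, 483), 2))), 45728) = Add(Add(-69, Mul(Rational(1, 49), Pow(496, 2))), 45728) = Add(Add(-69, Mul(Rational(1, 49), 246016)), 45728) = Add(Add(-69, Rational(246016, 49)), 45728) = Add(Rational(242635, 49), 45728) = Rational(2483307, 49)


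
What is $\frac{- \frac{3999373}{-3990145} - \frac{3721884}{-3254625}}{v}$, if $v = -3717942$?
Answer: $- \frac{1857821078887}{3218851828712990250} \approx -5.7717 \cdot 10^{-7}$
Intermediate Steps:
$\frac{- \frac{3999373}{-3990145} - \frac{3721884}{-3254625}}{v} = \frac{- \frac{3999373}{-3990145} - \frac{3721884}{-3254625}}{-3717942} = \left(\left(-3999373\right) \left(- \frac{1}{3990145}\right) - - \frac{1240628}{1084875}\right) \left(- \frac{1}{3717942}\right) = \left(\frac{3999373}{3990145} + \frac{1240628}{1084875}\right) \left(- \frac{1}{3717942}\right) = \frac{1857821078887}{865761711375} \left(- \frac{1}{3717942}\right) = - \frac{1857821078887}{3218851828712990250}$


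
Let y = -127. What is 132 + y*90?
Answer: -11298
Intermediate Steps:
132 + y*90 = 132 - 127*90 = 132 - 11430 = -11298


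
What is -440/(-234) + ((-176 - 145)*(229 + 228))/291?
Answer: -5699843/11349 ≈ -502.23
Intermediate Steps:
-440/(-234) + ((-176 - 145)*(229 + 228))/291 = -440*(-1/234) - 321*457*(1/291) = 220/117 - 146697*1/291 = 220/117 - 48899/97 = -5699843/11349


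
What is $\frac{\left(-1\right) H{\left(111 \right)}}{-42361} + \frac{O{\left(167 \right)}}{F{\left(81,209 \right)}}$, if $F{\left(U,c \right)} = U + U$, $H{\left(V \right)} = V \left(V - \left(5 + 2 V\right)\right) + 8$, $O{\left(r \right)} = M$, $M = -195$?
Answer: $- \frac{3448337}{2287494} \approx -1.5075$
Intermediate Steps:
$O{\left(r \right)} = -195$
$H{\left(V \right)} = 8 + V \left(-5 - V\right)$ ($H{\left(V \right)} = V \left(V - \left(5 + 2 V\right)\right) + 8 = V \left(-5 - V\right) + 8 = 8 + V \left(-5 - V\right)$)
$F{\left(U,c \right)} = 2 U$
$\frac{\left(-1\right) H{\left(111 \right)}}{-42361} + \frac{O{\left(167 \right)}}{F{\left(81,209 \right)}} = \frac{\left(-1\right) \left(8 - 111^{2} - 555\right)}{-42361} - \frac{195}{2 \cdot 81} = - (8 - 12321 - 555) \left(- \frac{1}{42361}\right) - \frac{195}{162} = - (8 - 12321 - 555) \left(- \frac{1}{42361}\right) - \frac{65}{54} = \left(-1\right) \left(-12868\right) \left(- \frac{1}{42361}\right) - \frac{65}{54} = 12868 \left(- \frac{1}{42361}\right) - \frac{65}{54} = - \frac{12868}{42361} - \frac{65}{54} = - \frac{3448337}{2287494}$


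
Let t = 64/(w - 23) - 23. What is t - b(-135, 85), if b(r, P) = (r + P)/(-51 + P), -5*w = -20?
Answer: -8042/323 ≈ -24.898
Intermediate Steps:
w = 4 (w = -⅕*(-20) = 4)
b(r, P) = (P + r)/(-51 + P)
t = -501/19 (t = 64/(4 - 23) - 23 = 64/(-19) - 23 = -1/19*64 - 23 = -64/19 - 23 = -501/19 ≈ -26.368)
t - b(-135, 85) = -501/19 - (85 - 135)/(-51 + 85) = -501/19 - (-50)/34 = -501/19 - 1*(-25/17) = -501/19 + 25/17 = -8042/323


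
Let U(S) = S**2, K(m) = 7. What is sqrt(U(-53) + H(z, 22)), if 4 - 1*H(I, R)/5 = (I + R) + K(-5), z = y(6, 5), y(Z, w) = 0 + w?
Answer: sqrt(2659) ≈ 51.565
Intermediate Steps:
y(Z, w) = w
z = 5
H(I, R) = -15 - 5*I - 5*R (H(I, R) = 20 - 5*((I + R) + 7) = 20 - 5*(7 + I + R) = 20 + (-35 - 5*I - 5*R) = -15 - 5*I - 5*R)
sqrt(U(-53) + H(z, 22)) = sqrt((-53)**2 + (-15 - 5*5 - 5*22)) = sqrt(2809 + (-15 - 25 - 110)) = sqrt(2809 - 150) = sqrt(2659)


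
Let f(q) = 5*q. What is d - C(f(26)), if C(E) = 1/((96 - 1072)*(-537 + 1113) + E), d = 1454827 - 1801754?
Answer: -194988932641/562046 ≈ -3.4693e+5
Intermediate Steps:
d = -346927
C(E) = 1/(-562176 + E) (C(E) = 1/(-976*576 + E) = 1/(-562176 + E))
d - C(f(26)) = -346927 - 1/(-562176 + 5*26) = -346927 - 1/(-562176 + 130) = -346927 - 1/(-562046) = -346927 - 1*(-1/562046) = -346927 + 1/562046 = -194988932641/562046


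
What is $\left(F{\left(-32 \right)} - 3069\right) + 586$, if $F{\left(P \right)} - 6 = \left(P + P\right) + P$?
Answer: $-2573$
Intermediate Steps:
$F{\left(P \right)} = 6 + 3 P$ ($F{\left(P \right)} = 6 + \left(\left(P + P\right) + P\right) = 6 + \left(2 P + P\right) = 6 + 3 P$)
$\left(F{\left(-32 \right)} - 3069\right) + 586 = \left(\left(6 + 3 \left(-32\right)\right) - 3069\right) + 586 = \left(\left(6 - 96\right) - 3069\right) + 586 = \left(-90 - 3069\right) + 586 = -3159 + 586 = -2573$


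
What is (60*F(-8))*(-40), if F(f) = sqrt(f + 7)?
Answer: -2400*I ≈ -2400.0*I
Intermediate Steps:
F(f) = sqrt(7 + f)
(60*F(-8))*(-40) = (60*sqrt(7 - 8))*(-40) = (60*sqrt(-1))*(-40) = (60*I)*(-40) = -2400*I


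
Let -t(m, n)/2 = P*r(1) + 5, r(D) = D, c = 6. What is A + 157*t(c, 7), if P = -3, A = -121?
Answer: -749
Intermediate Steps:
t(m, n) = -4 (t(m, n) = -2*(-3*1 + 5) = -2*(-3 + 5) = -2*2 = -4)
A + 157*t(c, 7) = -121 + 157*(-4) = -121 - 628 = -749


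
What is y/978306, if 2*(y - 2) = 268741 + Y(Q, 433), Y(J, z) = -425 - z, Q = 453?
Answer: 267887/1956612 ≈ 0.13691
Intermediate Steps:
y = 267887/2 (y = 2 + (268741 + (-425 - 1*433))/2 = 2 + (268741 + (-425 - 433))/2 = 2 + (268741 - 858)/2 = 2 + (½)*267883 = 2 + 267883/2 = 267887/2 ≈ 1.3394e+5)
y/978306 = (267887/2)/978306 = (267887/2)*(1/978306) = 267887/1956612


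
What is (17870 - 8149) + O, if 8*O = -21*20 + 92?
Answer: 9680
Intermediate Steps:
O = -41 (O = (-21*20 + 92)/8 = (-420 + 92)/8 = (⅛)*(-328) = -41)
(17870 - 8149) + O = (17870 - 8149) - 41 = 9721 - 41 = 9680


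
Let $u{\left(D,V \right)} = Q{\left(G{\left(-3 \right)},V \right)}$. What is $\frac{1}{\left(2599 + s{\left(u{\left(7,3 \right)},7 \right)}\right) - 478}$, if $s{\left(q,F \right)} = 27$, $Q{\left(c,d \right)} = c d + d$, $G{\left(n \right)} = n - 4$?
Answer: $\frac{1}{2148} \approx 0.00046555$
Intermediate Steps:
$G{\left(n \right)} = -4 + n$
$Q{\left(c,d \right)} = d + c d$
$u{\left(D,V \right)} = - 6 V$ ($u{\left(D,V \right)} = V \left(1 - 7\right) = V \left(-6\right) = - 6 V$)
$\frac{1}{\left(2599 + s{\left(u{\left(7,3 \right)},7 \right)}\right) - 478} = \frac{1}{\left(2599 + 27\right) - 478} = \frac{1}{2626 - 478} = \frac{1}{2148}$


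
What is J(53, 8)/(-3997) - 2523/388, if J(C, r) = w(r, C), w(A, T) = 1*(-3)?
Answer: -10083267/1550836 ≈ -6.5018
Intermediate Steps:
w(A, T) = -3
J(C, r) = -3
J(53, 8)/(-3997) - 2523/388 = -3/(-3997) - 2523/388 = -3*(-1/3997) - 2523*1/388 = 3/3997 - 2523/388 = -10083267/1550836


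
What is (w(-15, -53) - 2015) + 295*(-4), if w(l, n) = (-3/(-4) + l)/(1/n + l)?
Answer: -10169859/3184 ≈ -3194.1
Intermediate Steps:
w(l, n) = (¾ + l)/(l + 1/n) (w(l, n) = (-3*(-¼) + l)/(l + 1/n) = (¾ + l)/(l + 1/n))
(w(-15, -53) - 2015) + 295*(-4) = ((¼)*(-53)*(3 + 4*(-15))/(1 - 15*(-53)) - 2015) + 295*(-4) = ((¼)*(-53)*(3 - 60)/(1 + 795) - 2015) - 1180 = ((¼)*(-53)*(-57)/796 - 2015) - 1180 = ((¼)*(-53)*(1/796)*(-57) - 2015) - 1180 = (3021/3184 - 2015) - 1180 = -6412739/3184 - 1180 = -10169859/3184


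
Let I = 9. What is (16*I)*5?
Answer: 720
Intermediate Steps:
(16*I)*5 = (16*9)*5 = 144*5 = 720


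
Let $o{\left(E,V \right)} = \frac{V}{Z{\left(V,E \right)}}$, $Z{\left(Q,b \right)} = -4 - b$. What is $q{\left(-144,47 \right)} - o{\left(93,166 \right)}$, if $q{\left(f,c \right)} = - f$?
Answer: $\frac{14134}{97} \approx 145.71$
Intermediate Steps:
$o{\left(E,V \right)} = \frac{V}{-4 - E}$
$q{\left(-144,47 \right)} - o{\left(93,166 \right)} = \left(-1\right) \left(-144\right) - \left(-1\right) 166 \frac{1}{4 + 93} = 144 - \left(-1\right) 166 \cdot \frac{1}{97} = 144 - - \frac{166}{97} = 144 + \frac{166}{97} = \frac{14134}{97}$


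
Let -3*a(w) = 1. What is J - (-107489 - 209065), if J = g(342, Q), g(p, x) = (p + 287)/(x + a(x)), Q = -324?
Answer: 308005155/973 ≈ 3.1655e+5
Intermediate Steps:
a(w) = -⅓ (a(w) = -⅓*1 = -⅓)
g(p, x) = (287 + p)/(-⅓ + x) (g(p, x) = (p + 287)/(x - ⅓) = (287 + p)/(-⅓ + x))
J = -1887/973 (J = 3*(287 + 342)/(-1 + 3*(-324)) = 3*629/(-1 - 972) = 3*629/(-973) = 3*(-1/973)*629 = -1887/973 ≈ -1.9394)
J - (-107489 - 209065) = -1887/973 - (-107489 - 209065) = -1887/973 - 1*(-316554) = -1887/973 + 316554 = 308005155/973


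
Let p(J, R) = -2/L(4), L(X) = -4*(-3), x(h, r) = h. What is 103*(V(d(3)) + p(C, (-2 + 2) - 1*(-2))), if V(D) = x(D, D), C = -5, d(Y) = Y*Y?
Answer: 5459/6 ≈ 909.83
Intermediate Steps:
d(Y) = Y²
V(D) = D
L(X) = 12
p(J, R) = -⅙ (p(J, R) = -2/12 = -2*1/12 = -⅙)
103*(V(d(3)) + p(C, (-2 + 2) - 1*(-2))) = 103*(3² - ⅙) = 103*(9 - ⅙) = 103*(53/6) = 5459/6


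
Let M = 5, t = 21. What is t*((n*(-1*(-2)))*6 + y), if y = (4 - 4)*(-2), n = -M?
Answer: -1260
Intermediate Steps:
n = -5 (n = -1*5 = -5)
y = 0 (y = 0*(-2) = 0)
t*((n*(-1*(-2)))*6 + y) = 21*(-(-5)*(-2)*6 + 0) = 21*(-5*2*6 + 0) = 21*(-10*6 + 0) = 21*(-60 + 0) = 21*(-60) = -1260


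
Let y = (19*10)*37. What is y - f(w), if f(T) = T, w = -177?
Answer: 7207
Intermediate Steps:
y = 7030 (y = 190*37 = 7030)
y - f(w) = 7030 - 1*(-177) = 7030 + 177 = 7207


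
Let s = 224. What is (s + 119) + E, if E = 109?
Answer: 452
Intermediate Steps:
(s + 119) + E = (224 + 119) + 109 = 343 + 109 = 452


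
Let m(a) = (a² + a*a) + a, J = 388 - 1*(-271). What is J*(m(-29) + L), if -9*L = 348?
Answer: 3191537/3 ≈ 1.0638e+6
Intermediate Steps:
L = -116/3 (L = -⅑*348 = -116/3 ≈ -38.667)
J = 659 (J = 388 + 271 = 659)
m(a) = a + 2*a² (m(a) = (a² + a²) + a = 2*a² + a = a + 2*a²)
J*(m(-29) + L) = 659*(-29*(1 + 2*(-29)) - 116/3) = 659*(-29*(1 - 58) - 116/3) = 659*(-29*(-57) - 116/3) = 659*(1653 - 116/3) = 659*(4843/3) = 3191537/3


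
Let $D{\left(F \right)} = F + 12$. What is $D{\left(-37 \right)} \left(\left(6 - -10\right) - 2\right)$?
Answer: $-350$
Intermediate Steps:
$D{\left(F \right)} = 12 + F$
$D{\left(-37 \right)} \left(\left(6 - -10\right) - 2\right) = \left(12 - 37\right) \left(\left(6 - -10\right) - 2\right) = - 25 \left(\left(6 + 10\right) - 2\right) = - 25 \left(16 - 2\right) = \left(-25\right) 14 = -350$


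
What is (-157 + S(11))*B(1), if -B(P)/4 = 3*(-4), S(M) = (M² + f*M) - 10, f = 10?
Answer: 3072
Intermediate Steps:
S(M) = -10 + M² + 10*M (S(M) = (M² + 10*M) - 10 = -10 + M² + 10*M)
B(P) = 48 (B(P) = -12*(-4) = -4*(-12) = 48)
(-157 + S(11))*B(1) = (-157 + (-10 + 11² + 10*11))*48 = (-157 + (-10 + 121 + 110))*48 = (-157 + 221)*48 = 64*48 = 3072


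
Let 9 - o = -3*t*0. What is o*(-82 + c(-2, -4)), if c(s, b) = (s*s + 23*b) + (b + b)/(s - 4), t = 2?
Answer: -1518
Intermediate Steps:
c(s, b) = s² + 23*b + 2*b/(-4 + s) (c(s, b) = (s² + 23*b) + (2*b)/(-4 + s) = (s² + 23*b) + 2*b/(-4 + s) = s² + 23*b + 2*b/(-4 + s))
o = 9 (o = 9 - (-3*2)*0 = 9 - (-6)*0 = 9 - 1*0 = 9 + 0 = 9)
o*(-82 + c(-2, -4)) = 9*(-82 + ((-2)³ - 90*(-4) - 4*(-2)² + 23*(-4)*(-2))/(-4 - 2)) = 9*(-82 + (-8 + 360 - 4*4 + 184)/(-6)) = 9*(-82 - (-8 + 360 - 16 + 184)/6) = 9*(-82 - ⅙*520) = 9*(-82 - 260/3) = 9*(-506/3) = -1518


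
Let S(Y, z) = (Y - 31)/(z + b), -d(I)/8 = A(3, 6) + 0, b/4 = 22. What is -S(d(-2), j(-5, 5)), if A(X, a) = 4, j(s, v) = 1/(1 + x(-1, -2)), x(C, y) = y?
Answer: 21/29 ≈ 0.72414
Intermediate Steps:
b = 88 (b = 4*22 = 88)
j(s, v) = -1 (j(s, v) = 1/(1 - 2) = 1/(-1) = -1)
d(I) = -32 (d(I) = -8*(4 + 0) = -8*4 = -32)
S(Y, z) = (-31 + Y)/(88 + z) (S(Y, z) = (Y - 31)/(z + 88) = (-31 + Y)/(88 + z))
-S(d(-2), j(-5, 5)) = -(-31 - 32)/(88 - 1) = -(-63)/87 = -1*(-21/29) = 21/29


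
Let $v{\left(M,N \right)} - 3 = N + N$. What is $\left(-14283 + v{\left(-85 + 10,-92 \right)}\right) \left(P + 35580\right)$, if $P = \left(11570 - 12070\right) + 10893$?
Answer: $-664953472$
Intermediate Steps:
$P = 10393$ ($P = -500 + 10893 = 10393$)
$v{\left(M,N \right)} = 3 + 2 N$ ($v{\left(M,N \right)} = 3 + \left(N + N\right) = 3 + 2 N$)
$\left(-14283 + v{\left(-85 + 10,-92 \right)}\right) \left(P + 35580\right) = \left(-14283 + \left(3 + 2 \left(-92\right)\right)\right) \left(10393 + 35580\right) = \left(-14283 + \left(3 - 184\right)\right) 45973 = \left(-14283 - 181\right) 45973 = \left(-14464\right) 45973 = -664953472$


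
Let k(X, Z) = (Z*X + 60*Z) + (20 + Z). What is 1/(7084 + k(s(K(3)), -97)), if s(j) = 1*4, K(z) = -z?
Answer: 1/799 ≈ 0.0012516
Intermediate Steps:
s(j) = 4
k(X, Z) = 20 + 61*Z + X*Z (k(X, Z) = (X*Z + 60*Z) + (20 + Z) = (60*Z + X*Z) + (20 + Z) = 20 + 61*Z + X*Z)
1/(7084 + k(s(K(3)), -97)) = 1/(7084 + (20 + 61*(-97) + 4*(-97))) = 1/(7084 + (20 - 5917 - 388)) = 1/(7084 - 6285) = 1/799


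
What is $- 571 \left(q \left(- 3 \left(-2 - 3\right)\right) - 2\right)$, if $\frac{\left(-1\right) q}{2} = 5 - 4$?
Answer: $18272$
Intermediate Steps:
$q = -2$ ($q = - 2 \left(5 - 4\right) = \left(-2\right) 1 = -2$)
$- 571 \left(q \left(- 3 \left(-2 - 3\right)\right) - 2\right) = - 571 \left(- 2 \left(- 3 \left(-2 - 3\right)\right) - 2\right) = - 571 \left(- 2 \left(\left(-3\right) \left(-5\right)\right) - 2\right) = - 571 \left(\left(-2\right) 15 - 2\right) = - 571 \left(-30 - 2\right) = \left(-571\right) \left(-32\right) = 18272$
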